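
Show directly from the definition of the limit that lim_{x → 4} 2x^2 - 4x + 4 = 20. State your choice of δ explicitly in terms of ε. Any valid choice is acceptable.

Let ε > 0 be given. We want δ > 0 such that 0 < |x − 4| < δ implies |(2x^2 - 4x + 4) − 20| < ε.
(2x^2 - 4x + 4) − 20 = 2x^2 - 4x - 16 = (x − 4)(2x + 4).
So |(2x^2 - 4x + 4) − 20| = |x − 4|·|2x + 4|.
Require δ ≤ 2. Then |x − 4| < 2 gives |x| < 6, and by the triangle inequality |2x + 4| ≤ 2·6 + 4 = 16.
Hence |(2x^2 - 4x + 4) − 20| ≤ 16|x − 4| < ε provided |x − 4| < ε/16.
Take δ = min(2, ε/16). Then 0 < |x − 4| < δ gives both |x − 4| < 2 and |x − 4| < ε/16, so |(2x^2 - 4x + 4) − 20| < ε.

δ = min(2, ε/16)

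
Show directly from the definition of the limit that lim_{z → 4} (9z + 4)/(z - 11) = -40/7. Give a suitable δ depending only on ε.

δ = min(7/2, (49/206)ε)

Suppose ε > 0. We want δ > 0 with 0 < |z − 4| < δ ⇒ |(9z + 4)/(z - 11) + 40/7| < ε.
Combining over a common denominator, (9z + 4)/(z - 11) + 40/7 = [(9z + 4)·(-7) − 40·(z - 11)] / [(-7)·(z - 11)] = -103(z − 4) / ((-7)(z - 11)).
So |(9z + 4)/(z - 11) + 40/7| = 103|z − 4| / (7·|z − 11|).
Restrict δ ≤ 7/2. Then |z − 4| < 7/2 gives |z − 11| = |(z − 4) + (-7)| ≥ 7 − 7/2 = 7/2.
Hence |(9z + 4)/(z - 11) + 40/7| < 103|z − 4|/(7·(7/2)) = (206/49)|z − 4|, which is < ε once |z − 4| < (49/206)ε.
Take δ = min(7/2, (49/206)ε). Then 0 < |z − 4| < δ forces both bounds, so |(9z + 4)/(z - 11) + 40/7| < ε.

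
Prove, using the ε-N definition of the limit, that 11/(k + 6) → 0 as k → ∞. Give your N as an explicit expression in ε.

N = 11/ε

Let ε > 0. For k ≥ 1, |11/(k + 6) − 0| = 11/(k + 6) ≤ 11/k.
We need 11/k < ε, i.e. k > 11/ε.
Take N = 11/ε. If k > N then |11/(k + 6)| ≤ 11/k < ε.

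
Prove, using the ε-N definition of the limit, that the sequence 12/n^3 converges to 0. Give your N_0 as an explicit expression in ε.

N_0 = (12/ε)^{1/3}

Let ε > 0. For n ≥ 1, |12/n^3 − 0| = 12/n^3.
12/n^3 < ε ⇔ n^3 > 12/ε ⇔ n > (12/ε)^{1/3}.
Take N_0 = (12/ε)^{1/3}. Then n > N_0 implies 12/n^3 < ε.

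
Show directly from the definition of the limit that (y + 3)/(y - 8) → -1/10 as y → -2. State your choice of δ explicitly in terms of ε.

Let ε > 0. We want δ > 0 with 0 < |y + 2| < δ ⇒ |(y + 3)/(y - 8) + 1/10| < ε.
Combining over a common denominator, (y + 3)/(y - 8) + 1/10 = [(y + 3)·(-10) − 1·(y - 8)] / [(-10)·(y - 8)] = -11(y + 2) / ((-10)(y - 8)).
So |(y + 3)/(y - 8) + 1/10| = 11|y + 2| / (10·|y − 8|).
Require δ ≤ 5, so |y − 8| ≥ |-10| − |y + 2| > 10 − 5 = 5.
Hence |(y + 3)/(y - 8) + 1/10| < 11|y + 2|/(10·5) = (11/50)|y + 2|, which is < ε once |y + 2| < (50/11)ε.
Take δ = min(5, (50/11)ε). Then 0 < |y + 2| < δ forces both bounds, so |(y + 3)/(y - 8) + 1/10| < ε.

δ = min(5, (50/11)ε)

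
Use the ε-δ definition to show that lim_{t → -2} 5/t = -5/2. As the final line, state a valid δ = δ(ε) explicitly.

Let ε > 0 be given. We seek δ > 0 such that 0 < |t + 2| < δ implies |5/t + 5/2| < ε.
|5/t + 5/2| = 5·|-2 − t|/(2·|t|) = 5|t + 2|/(2|t|).
Require δ ≤ 1 so that |t| > 2 − 1 = 1, hence 2|t| > 2.
Then |5/t + 5/2| < 5|t + 2|/2, which is < ε when |t + 2| < (2/5)ε.
Take δ = min(1, (2/5)ε). Then 0 < |t + 2| < δ gives both |t + 2| < 1 and |t + 2| < (2/5)ε, so |5/t + 5/2| < ε.

δ = min(1, (2/5)ε)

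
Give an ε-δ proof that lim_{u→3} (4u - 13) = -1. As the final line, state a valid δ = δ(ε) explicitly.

δ = ε/4

Let ε > 0. We need δ > 0 so that 0 < |u − 3| < δ implies |(4u - 13) + 1| < ε.
|(4u - 13) + 1| = |4u - 12| = 4|u − 3|.
Thus it suffices that |u − 3| < ε/4.
Choosing δ = ε/4 gives |(4u - 13) + 1| = 4|u − 3| < ε whenever |u − 3| < δ.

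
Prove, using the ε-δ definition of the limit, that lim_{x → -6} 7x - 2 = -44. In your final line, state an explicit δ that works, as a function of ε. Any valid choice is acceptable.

δ = ε/7

Suppose ε > 0. We need δ > 0 so that 0 < |x + 6| < δ implies |(7x - 2) + 44| < ε.
|(7x - 2) + 44| = |7x + 42| = 7|x + 6|.
Thus it suffices that |x + 6| < ε/7.
Take δ = ε/7. If 0 < |x + 6| < δ then |(7x - 2) + 44| = 7|x + 6| < 7·(ε/7) = ε.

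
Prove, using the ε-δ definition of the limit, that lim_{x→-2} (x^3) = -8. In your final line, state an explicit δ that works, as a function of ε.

δ = min(1, ε/19)

Fix ε > 0. We seek δ > 0 with 0 < |x + 2| < δ ⇒ |x^3 + 8| < ε.
Factor: x^3 + 8 = (x + 2)(x^2 - 2x + 4), so |x^3 + 8| = |x + 2|·|x^2 - 2x + 4|.
Restrict δ ≤ 1. Then |x + 2| < 1 gives |x| < 3, so by the triangle inequality |x^2 - 2x + 4| ≤ 3^2 + 2·3 + 4 = 19.
Hence |x^3 + 8| ≤ 19|x + 2|, which is < ε once |x + 2| < ε/19.
Take δ = min(1, ε/19). If 0 < |x + 2| < δ then both bounds hold and |x^3 + 8| ≤ 19|x + 2| < 19·(ε/19) = ε.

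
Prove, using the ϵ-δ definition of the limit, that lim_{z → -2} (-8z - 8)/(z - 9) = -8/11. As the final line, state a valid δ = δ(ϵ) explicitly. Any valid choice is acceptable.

Let ϵ > 0. We want δ > 0 with 0 < |z + 2| < δ ⇒ |(-8z - 8)/(z - 9) + 8/11| < ϵ.
Combining over a common denominator, (-8z - 8)/(z - 9) + 8/11 = [(-8z - 8)·(-11) − 8·(z - 9)] / [(-11)·(z - 9)] = 80(z + 2) / ((-11)(z - 9)).
So |(-8z - 8)/(z - 9) + 8/11| = 80|z + 2| / (11·|z − 9|).
Restrict δ ≤ 11/2. Then |z + 2| < 11/2 gives |z − 9| = |(z + 2) + (-11)| ≥ 11 − 11/2 = 11/2.
Hence |(-8z - 8)/(z - 9) + 8/11| < 80|z + 2|/(11·(11/2)) = (160/121)|z + 2|, which is < ϵ once |z + 2| < (121/160)ϵ.
Take δ = min(11/2, (121/160)ϵ). Then 0 < |z + 2| < δ forces both bounds, so |(-8z - 8)/(z - 9) + 8/11| < ϵ.

δ = min(11/2, (121/160)ϵ)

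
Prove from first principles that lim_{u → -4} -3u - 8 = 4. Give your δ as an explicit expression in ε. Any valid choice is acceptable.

δ = ε/3

Suppose ε > 0. We need δ > 0 so that 0 < |u + 4| < δ implies |(-3u - 8) − 4| < ε.
|(-3u - 8) − 4| = |-3u - 12| = 3|u + 4|.
So 3|u + 4| < ε exactly when |u + 4| < ε/3.
Choosing δ = ε/3 gives |(-3u - 8) − 4| = 3|u + 4| < ε whenever |u + 4| < δ.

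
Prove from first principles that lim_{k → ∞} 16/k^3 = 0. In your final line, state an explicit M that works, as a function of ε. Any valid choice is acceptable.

Let ε > 0 be given. For k ≥ 1, |16/k^3 − 0| = 16/k^3.
16/k^3 < ε ⇔ k^3 > 16/ε ⇔ k > (16/ε)^{1/3}.
Take M = (16/ε)^{1/3}. Then k > M implies 16/k^3 < ε.

M = (16/ε)^{1/3}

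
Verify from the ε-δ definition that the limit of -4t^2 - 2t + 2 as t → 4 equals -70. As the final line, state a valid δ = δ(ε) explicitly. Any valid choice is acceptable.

δ = min(1, ε/38)

Let ε > 0 be given. We want δ > 0 such that 0 < |t − 4| < δ implies |(-4t^2 - 2t + 2) + 70| < ε.
(-4t^2 - 2t + 2) + 70 = -4t^2 - 2t + 72 = (t − 4)(-4t - 18).
So |(-4t^2 - 2t + 2) + 70| = |t − 4|·|-4t - 18|.
Assume first that |t − 4| < 1, so |t| < 5. Then |-4t - 18| ≤ 4·5 + 18 = 38.
Hence |(-4t^2 - 2t + 2) + 70| ≤ 38|t − 4| < ε provided |t − 4| < ε/38.
Choosing δ = min(1, ε/38) ensures both conditions, hence |(-4t^2 - 2t + 2) + 70| < ε.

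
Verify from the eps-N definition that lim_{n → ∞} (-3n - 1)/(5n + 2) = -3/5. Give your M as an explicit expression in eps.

Let eps > 0. For n ≥ 1, |(-3n - 1)/(5n + 2) + 3/5| = |1|/(5(5n + 2)) = 1/(5(5n + 2)).
Since 5n + 2 ≥ 5n for n ≥ 1, this is ≤ 1/(5·5n) = (1/25)/n.
So |(-3n - 1)/(5n + 2) + 3/5| < eps whenever n > (1/25)/eps.
Take M = (1/25)/eps. If n > M then |(-3n - 1)/(5n + 2) + 3/5| ≤ (1/25)/n < eps.

M = (1/25)/eps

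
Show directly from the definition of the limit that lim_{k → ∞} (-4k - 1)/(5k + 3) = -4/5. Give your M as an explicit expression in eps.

M = (7/25)/eps

Let eps > 0 be given. For k ≥ 1, |(-4k - 1)/(5k + 3) + 4/5| = |7|/(5(5k + 3)) = 7/(5(5k + 3)).
Since 5k + 3 ≥ 5k for k ≥ 1, this is ≤ 7/(5·5k) = (7/25)/k.
So |(-4k - 1)/(5k + 3) + 4/5| < eps whenever k > (7/25)/eps.
Take M = (7/25)/eps. If k > M then |(-4k - 1)/(5k + 3) + 4/5| ≤ (7/25)/k < eps.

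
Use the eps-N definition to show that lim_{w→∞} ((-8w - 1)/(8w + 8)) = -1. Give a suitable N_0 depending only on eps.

Suppose eps > 0. We seek N_0 > 0 such that w > N_0 implies |(-8w - 1)/(8w + 8) + 1| < eps.
(-8w - 1)/(8w + 8) + 1 = (8(-8w - 1) − (-8)(8w + 8)) / (8(8w + 8)) = 56/(8(8w + 8)).
For w > 0 we have 8w + 8 > 8w, so |(-8w - 1)/(8w + 8) + 1| = 56/(8(8w + 8)) < 56/(8·8w) = (7/8)/w.
Thus |(-8w - 1)/(8w + 8) + 1| < eps whenever w > (7/8)/eps.
Take N_0 = (7/8)/eps. If w > N_0 then |(-8w - 1)/(8w + 8) + 1| < (7/8)/w < eps.

N_0 = (7/8)/eps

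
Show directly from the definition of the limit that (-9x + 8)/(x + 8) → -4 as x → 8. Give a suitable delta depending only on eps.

delta = min(8, (8/5)eps)

Let eps > 0. We want delta > 0 with 0 < |x − 8| < delta ⇒ |(-9x + 8)/(x + 8) + 4| < eps.
Combining over a common denominator, (-9x + 8)/(x + 8) + 4 = [(-9x + 8)·16 − (-64)·(x + 8)] / [16·(x + 8)] = -80(x − 8) / (16(x + 8)).
So |(-9x + 8)/(x + 8) + 4| = 80|x − 8| / (16·|x + 8|).
Restrict delta ≤ 8. Then |x − 8| < 8 gives |x + 8| = |(x − 8) + 16| ≥ 16 − 8 = 8.
Hence |(-9x + 8)/(x + 8) + 4| < 80|x − 8|/(16·8) = (5/8)|x − 8|, which is < eps once |x − 8| < (8/5)eps.
Take delta = min(8, (8/5)eps). Then 0 < |x − 8| < delta forces both bounds, so |(-9x + 8)/(x + 8) + 4| < eps.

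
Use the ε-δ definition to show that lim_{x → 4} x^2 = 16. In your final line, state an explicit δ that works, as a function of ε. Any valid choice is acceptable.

δ = min(2, ε/10)

Let ε > 0. We seek δ > 0 with 0 < |x − 4| < δ ⇒ |x^2 − 16| < ε.
Factor: x^2 − 16 = (x − 4)(x + 4), so |x^2 − 16| = |x − 4|·|x + 4|.
Restrict δ ≤ 2. Then |x − 4| < 2 gives |x| < 6, so by the triangle inequality |x + 4| ≤ 6 + 4 = 10.
Hence |x^2 − 16| ≤ 10|x − 4|, which is < ε once |x − 4| < ε/10.
Take δ = min(2, ε/10). If 0 < |x − 4| < δ then both bounds hold and |x^2 − 16| ≤ 10|x − 4| < 10·(ε/10) = ε.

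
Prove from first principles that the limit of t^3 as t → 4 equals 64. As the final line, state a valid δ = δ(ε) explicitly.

δ = min(1, ε/61)

Let ε > 0. We seek δ > 0 with 0 < |t − 4| < δ ⇒ |t^3 − 64| < ε.
Factor: t^3 − 64 = (t − 4)(t^2 + 4t + 16), so |t^3 − 64| = |t − 4|·|t^2 + 4t + 16|.
Impose δ ≤ 1 so that |t| < 5; then |t^2 + 4t + 16| ≤ 61.
Hence |t^3 − 64| ≤ 61|t − 4|, which is < ε once |t − 4| < ε/61.
Take δ = min(1, ε/61). If 0 < |t − 4| < δ then both bounds hold and |t^3 − 64| ≤ 61|t − 4| < 61·(ε/61) = ε.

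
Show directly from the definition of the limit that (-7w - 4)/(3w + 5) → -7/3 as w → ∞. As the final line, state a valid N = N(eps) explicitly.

Suppose eps > 0. We seek N > 0 such that w > N implies |(-7w - 4)/(3w + 5) + 7/3| < eps.
(-7w - 4)/(3w + 5) + 7/3 = (3(-7w - 4) − (-7)(3w + 5)) / (3(3w + 5)) = 23/(3(3w + 5)).
For w > 0 we have 3w + 5 > 3w, so |(-7w - 4)/(3w + 5) + 7/3| = 23/(3(3w + 5)) < 23/(3·3w) = (23/9)/w.
Thus |(-7w - 4)/(3w + 5) + 7/3| < eps whenever w > (23/9)/eps.
Take N = (23/9)/eps. If w > N then |(-7w - 4)/(3w + 5) + 7/3| < (23/9)/w < eps.

N = (23/9)/eps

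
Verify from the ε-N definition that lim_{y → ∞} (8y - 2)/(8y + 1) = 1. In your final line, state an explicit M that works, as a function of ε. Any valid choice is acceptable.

Fix ε > 0. We seek M > 0 such that y > M implies |(8y - 2)/(8y + 1) − 1| < ε.
(8y - 2)/(8y + 1) − 1 = (8(8y - 2) − 8(8y + 1)) / (8(8y + 1)) = -24/(8(8y + 1)).
For y > 0 we have 8y + 1 > 8y, so |(8y - 2)/(8y + 1) − 1| = 24/(8(8y + 1)) < 24/(8·8y) = (3/8)/y.
Thus |(8y - 2)/(8y + 1) − 1| < ε whenever y > (3/8)/ε.
Take M = (3/8)/ε. If y > M then |(8y - 2)/(8y + 1) − 1| < (3/8)/y < ε.

M = (3/8)/ε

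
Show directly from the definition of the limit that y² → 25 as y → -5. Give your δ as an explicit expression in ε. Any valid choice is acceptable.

Let ε > 0. We seek δ > 0 with 0 < |y + 5| < δ ⇒ |y² − 25| < ε.
Factor: y² − 25 = (y + 5)(y - 5), so |y² − 25| = |y + 5|·|y - 5|.
Impose δ ≤ 1 so that |y| < 6; then |y - 5| ≤ 11.
Hence |y² − 25| ≤ 11|y + 5|, which is < ε once |y + 5| < ε/11.
Take δ = min(1, ε/11). If 0 < |y + 5| < δ then both bounds hold and |y² − 25| ≤ 11|y + 5| < 11·(ε/11) = ε.

δ = min(1, ε/11)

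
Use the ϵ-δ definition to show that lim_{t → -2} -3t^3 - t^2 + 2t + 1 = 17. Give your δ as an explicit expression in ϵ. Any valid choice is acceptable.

Let ϵ > 0. We want δ > 0 such that 0 < |t + 2| < δ implies |(-3t^3 - t^2 + 2t + 1) − 17| < ϵ.
(-3t^3 - t^2 + 2t + 1) − 17 = -3t^3 - t^2 + 2t - 16 = (t + 2)(-3t^2 + 5t - 8).
So |(-3t^3 - t^2 + 2t + 1) − 17| = |t + 2|·|-3t^2 + 5t - 8|.
Require δ ≤ 1. Then |t + 2| < 1 gives |t| < 3, and by the triangle inequality |-3t^2 + 5t - 8| ≤ 3·3^2 + 5·3 + 8 = 50.
Hence |(-3t^3 - t^2 + 2t + 1) − 17| ≤ 50|t + 2| < ϵ provided |t + 2| < ϵ/50.
Take δ = min(1, ϵ/50). Then 0 < |t + 2| < δ gives both |t + 2| < 1 and |t + 2| < ϵ/50, so |(-3t^3 - t^2 + 2t + 1) − 17| < ϵ.

δ = min(1, ϵ/50)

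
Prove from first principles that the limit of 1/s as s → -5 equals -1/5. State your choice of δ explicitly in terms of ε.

Let ε > 0 be given. We seek δ > 0 such that 0 < |s + 5| < δ implies |1/s + 1/5| < ε.
|1/s + 1/5| = |-5 − s|/(5·|s|) = |s + 5|/(5|s|).
Require δ ≤ 5/2 so that |s| > 5 − 5/2 = 5/2, hence 5|s| > 25/2.
Then |1/s + 1/5| < |s + 5|/(25/2), which is < ε when |s + 5| < (25/2)ε.
Take δ = min(5/2, (25/2)ε). Then 0 < |s + 5| < δ gives both |s + 5| < 5/2 and |s + 5| < (25/2)ε, so |1/s + 1/5| < ε.

δ = min(5/2, (25/2)ε)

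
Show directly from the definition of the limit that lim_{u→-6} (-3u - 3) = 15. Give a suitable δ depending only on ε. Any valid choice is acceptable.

Suppose ε > 0. We need δ > 0 so that 0 < |u + 6| < δ implies |(-3u - 3) − 15| < ε.
|(-3u - 3) − 15| = |-3u - 18| = 3|u + 6|.
So 3|u + 6| < ε exactly when |u + 6| < ε/3.
Choosing δ = ε/3 gives |(-3u - 3) − 15| = 3|u + 6| < ε whenever |u + 6| < δ.

δ = ε/3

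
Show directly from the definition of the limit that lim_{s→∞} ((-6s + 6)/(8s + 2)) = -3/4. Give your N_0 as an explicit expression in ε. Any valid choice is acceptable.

N_0 = (15/16)/ε

Suppose ε > 0. We seek N_0 > 0 such that s > N_0 implies |(-6s + 6)/(8s + 2) + 3/4| < ε.
(-6s + 6)/(8s + 2) + 3/4 = (8(-6s + 6) − (-6)(8s + 2)) / (8(8s + 2)) = 60/(8(8s + 2)).
For s > 0 we have 8s + 2 > 8s, so |(-6s + 6)/(8s + 2) + 3/4| = 60/(8(8s + 2)) < 60/(8·8s) = (15/16)/s.
Thus |(-6s + 6)/(8s + 2) + 3/4| < ε whenever s > (15/16)/ε.
Take N_0 = (15/16)/ε. If s > N_0 then |(-6s + 6)/(8s + 2) + 3/4| < (15/16)/s < ε.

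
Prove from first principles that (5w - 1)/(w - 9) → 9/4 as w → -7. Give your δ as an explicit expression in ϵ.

δ = min(8, (32/11)ϵ)

Suppose ϵ > 0. We want δ > 0 with 0 < |w + 7| < δ ⇒ |(5w - 1)/(w - 9) − (9/4)| < ϵ.
Combining over a common denominator, (5w - 1)/(w - 9) − (9/4) = [(5w - 1)·(-16) − (-36)·(w - 9)] / [(-16)·(w - 9)] = -44(w + 7) / ((-16)(w - 9)).
So |(5w - 1)/(w - 9) − (9/4)| = 44|w + 7| / (16·|w − 9|).
Restrict δ ≤ 8. Then |w + 7| < 8 gives |w − 9| = |(w + 7) + (-16)| ≥ 16 − 8 = 8.
Hence |(5w - 1)/(w - 9) − (9/4)| < 44|w + 7|/(16·8) = (11/32)|w + 7|, which is < ϵ once |w + 7| < (32/11)ϵ.
Take δ = min(8, (32/11)ϵ). Then 0 < |w + 7| < δ forces both bounds, so |(5w - 1)/(w - 9) − (9/4)| < ϵ.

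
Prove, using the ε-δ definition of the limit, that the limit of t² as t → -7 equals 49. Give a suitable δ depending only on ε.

Suppose ε > 0. We seek δ > 0 with 0 < |t + 7| < δ ⇒ |t² − 49| < ε.
Factor: t² − 49 = (t + 7)(t - 7), so |t² − 49| = |t + 7|·|t - 7|.
Restrict δ ≤ 1. Then |t + 7| < 1 gives |t| < 8, so by the triangle inequality |t - 7| ≤ 8 + 7 = 15.
Hence |t² − 49| ≤ 15|t + 7|, which is < ε once |t + 7| < ε/15.
Take δ = min(1, ε/15). If 0 < |t + 7| < δ then both bounds hold and |t² − 49| ≤ 15|t + 7| < 15·(ε/15) = ε.

δ = min(1, ε/15)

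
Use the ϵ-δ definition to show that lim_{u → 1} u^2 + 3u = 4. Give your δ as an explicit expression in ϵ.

Let ϵ > 0 be given. We want δ > 0 such that 0 < |u − 1| < δ implies |(u^2 + 3u) − 4| < ϵ.
(u^2 + 3u) − 4 = u^2 + 3u - 4 = (u − 1)(u + 4).
So |(u^2 + 3u) − 4| = |u − 1|·|u + 4|.
Assume first that |u − 1| < 1, so |u| < 2. Then |u + 4| ≤ 2 + 4 = 6.
Hence |(u^2 + 3u) − 4| ≤ 6|u − 1| < ϵ provided |u − 1| < ϵ/6.
Choosing δ = min(1, ϵ/6) ensures both conditions, hence |(u^2 + 3u) − 4| < ϵ.

δ = min(1, ϵ/6)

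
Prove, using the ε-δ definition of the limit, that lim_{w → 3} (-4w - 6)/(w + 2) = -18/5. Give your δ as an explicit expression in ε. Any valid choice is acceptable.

δ = min(5/2, (25/4)ε)

Suppose ε > 0. We want δ > 0 with 0 < |w − 3| < δ ⇒ |(-4w - 6)/(w + 2) + 18/5| < ε.
Combining over a common denominator, (-4w - 6)/(w + 2) + 18/5 = [(-4w - 6)·5 − (-18)·(w + 2)] / [5·(w + 2)] = -2(w − 3) / (5(w + 2)).
So |(-4w - 6)/(w + 2) + 18/5| = 2|w − 3| / (5·|w + 2|).
Require δ ≤ 5/2, so |w + 2| ≥ |5| − |w − 3| > 5 − 5/2 = 5/2.
Hence |(-4w - 6)/(w + 2) + 18/5| < 2|w − 3|/(5·(5/2)) = (4/25)|w − 3|, which is < ε once |w − 3| < (25/4)ε.
Take δ = min(5/2, (25/4)ε). Then 0 < |w − 3| < δ forces both bounds, so |(-4w - 6)/(w + 2) + 18/5| < ε.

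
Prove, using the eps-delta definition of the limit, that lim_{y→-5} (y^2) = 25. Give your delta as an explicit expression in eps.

delta = min(1, eps/11)

Let eps > 0. We seek delta > 0 with 0 < |y + 5| < delta ⇒ |y^2 − 25| < eps.
Factor: y^2 − 25 = (y + 5)(y - 5), so |y^2 − 25| = |y + 5|·|y - 5|.
Restrict delta ≤ 1. Then |y + 5| < 1 gives |y| < 6, so by the triangle inequality |y - 5| ≤ 6 + 5 = 11.
Hence |y^2 − 25| ≤ 11|y + 5|, which is < eps once |y + 5| < eps/11.
Take delta = min(1, eps/11). If 0 < |y + 5| < delta then both bounds hold and |y^2 − 25| ≤ 11|y + 5| < 11·(eps/11) = eps.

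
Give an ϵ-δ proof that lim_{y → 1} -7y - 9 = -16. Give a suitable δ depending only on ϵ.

Let ϵ > 0. We need δ > 0 so that 0 < |y − 1| < δ implies |(-7y - 9) + 16| < ϵ.
|(-7y - 9) + 16| = |-7y + 7| = 7|y − 1|.
Thus it suffices that |y − 1| < ϵ/7.
Choosing δ = ϵ/7 gives |(-7y - 9) + 16| = 7|y − 1| < ϵ whenever |y − 1| < δ.

δ = ϵ/7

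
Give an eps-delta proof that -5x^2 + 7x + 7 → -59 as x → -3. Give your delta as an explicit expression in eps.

delta = min(1, eps/42)

Fix eps > 0. We want delta > 0 such that 0 < |x + 3| < delta implies |(-5x^2 + 7x + 7) + 59| < eps.
(-5x^2 + 7x + 7) + 59 = -5x^2 + 7x + 66 = (x + 3)(-5x + 22).
So |(-5x^2 + 7x + 7) + 59| = |x + 3|·|-5x + 22|.
Require delta ≤ 1. Then |x + 3| < 1 gives |x| < 4, and by the triangle inequality |-5x + 22| ≤ 5·4 + 22 = 42.
Hence |(-5x^2 + 7x + 7) + 59| ≤ 42|x + 3| < eps provided |x + 3| < eps/42.
Choosing delta = min(1, eps/42) ensures both conditions, hence |(-5x^2 + 7x + 7) + 59| < eps.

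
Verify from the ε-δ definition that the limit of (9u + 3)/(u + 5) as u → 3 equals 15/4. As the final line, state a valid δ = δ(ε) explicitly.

Let ε > 0. We want δ > 0 with 0 < |u − 3| < δ ⇒ |(9u + 3)/(u + 5) − (15/4)| < ε.
Combining over a common denominator, (9u + 3)/(u + 5) − (15/4) = [(9u + 3)·8 − 30·(u + 5)] / [8·(u + 5)] = 42(u − 3) / (8(u + 5)).
So |(9u + 3)/(u + 5) − (15/4)| = 42|u − 3| / (8·|u + 5|).
Require δ ≤ 4, so |u + 5| ≥ |8| − |u − 3| > 8 − 4 = 4.
Hence |(9u + 3)/(u + 5) − (15/4)| < 42|u − 3|/(8·4) = (21/16)|u − 3|, which is < ε once |u − 3| < (16/21)ε.
Take δ = min(4, (16/21)ε). Then 0 < |u − 3| < δ forces both bounds, so |(9u + 3)/(u + 5) − (15/4)| < ε.

δ = min(4, (16/21)ε)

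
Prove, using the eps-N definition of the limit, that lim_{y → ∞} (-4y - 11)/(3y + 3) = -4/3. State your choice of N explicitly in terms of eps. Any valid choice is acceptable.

Let eps > 0. We seek N > 0 such that y > N implies |(-4y - 11)/(3y + 3) + 4/3| < eps.
(-4y - 11)/(3y + 3) + 4/3 = (3(-4y - 11) − (-4)(3y + 3)) / (3(3y + 3)) = -21/(3(3y + 3)).
For y > 0 we have 3y + 3 > 3y, so |(-4y - 11)/(3y + 3) + 4/3| = 21/(3(3y + 3)) < 21/(3·3y) = (7/3)/y.
Thus |(-4y - 11)/(3y + 3) + 4/3| < eps whenever y > (7/3)/eps.
Take N = (7/3)/eps. If y > N then |(-4y - 11)/(3y + 3) + 4/3| < (7/3)/y < eps.

N = (7/3)/eps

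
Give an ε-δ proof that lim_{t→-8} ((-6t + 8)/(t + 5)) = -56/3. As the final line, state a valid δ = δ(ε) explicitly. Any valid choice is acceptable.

Fix ε > 0. We want δ > 0 with 0 < |t + 8| < δ ⇒ |(-6t + 8)/(t + 5) + 56/3| < ε.
Combining over a common denominator, (-6t + 8)/(t + 5) + 56/3 = [(-6t + 8)·(-3) − 56·(t + 5)] / [(-3)·(t + 5)] = -38(t + 8) / ((-3)(t + 5)).
So |(-6t + 8)/(t + 5) + 56/3| = 38|t + 8| / (3·|t + 5|).
Require δ ≤ 3/2, so |t + 5| ≥ |-3| − |t + 8| > 3 − 3/2 = 3/2.
Hence |(-6t + 8)/(t + 5) + 56/3| < 38|t + 8|/(3·(3/2)) = (76/9)|t + 8|, which is < ε once |t + 8| < (9/76)ε.
Take δ = min(3/2, (9/76)ε). Then 0 < |t + 8| < δ forces both bounds, so |(-6t + 8)/(t + 5) + 56/3| < ε.

δ = min(3/2, (9/76)ε)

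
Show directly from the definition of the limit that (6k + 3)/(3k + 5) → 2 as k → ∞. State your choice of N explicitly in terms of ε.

N = (7/3)/ε

Let ε > 0. For k ≥ 1, |(6k + 3)/(3k + 5) − 2| = |-21|/(3(3k + 5)) = 21/(3(3k + 5)).
Since 3k + 5 ≥ 3k for k ≥ 1, this is ≤ 21/(3·3k) = (7/3)/k.
So |(6k + 3)/(3k + 5) − 2| < ε whenever k > (7/3)/ε.
Take N = (7/3)/ε. If k > N then |(6k + 3)/(3k + 5) − 2| ≤ (7/3)/k < ε.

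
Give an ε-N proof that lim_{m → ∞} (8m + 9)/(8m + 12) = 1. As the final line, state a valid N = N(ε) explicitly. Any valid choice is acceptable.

Fix ε > 0. For m ≥ 1, |(8m + 9)/(8m + 12) − 1| = |-24|/(8(8m + 12)) = 24/(8(8m + 12)).
Since 8m + 12 ≥ 8m for m ≥ 1, this is ≤ 24/(8·8m) = (3/8)/m.
So |(8m + 9)/(8m + 12) − 1| < ε whenever m > (3/8)/ε.
Take N = (3/8)/ε. If m > N then |(8m + 9)/(8m + 12) − 1| ≤ (3/8)/m < ε.

N = (3/8)/ε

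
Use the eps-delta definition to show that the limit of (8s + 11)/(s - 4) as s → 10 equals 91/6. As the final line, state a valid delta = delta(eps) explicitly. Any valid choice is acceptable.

Let eps > 0 be given. We want delta > 0 with 0 < |s − 10| < delta ⇒ |(8s + 11)/(s - 4) − (91/6)| < eps.
Combining over a common denominator, (8s + 11)/(s - 4) − (91/6) = [(8s + 11)·6 − 91·(s - 4)] / [6·(s - 4)] = -43(s − 10) / (6(s - 4)).
So |(8s + 11)/(s - 4) − (91/6)| = 43|s − 10| / (6·|s − 4|).
Require delta ≤ 3, so |s − 4| ≥ |6| − |s − 10| > 6 − 3 = 3.
Hence |(8s + 11)/(s - 4) − (91/6)| < 43|s − 10|/(6·3) = (43/18)|s − 10|, which is < eps once |s − 10| < (18/43)eps.
Take delta = min(3, (18/43)eps). Then 0 < |s − 10| < delta forces both bounds, so |(8s + 11)/(s - 4) − (91/6)| < eps.

delta = min(3, (18/43)eps)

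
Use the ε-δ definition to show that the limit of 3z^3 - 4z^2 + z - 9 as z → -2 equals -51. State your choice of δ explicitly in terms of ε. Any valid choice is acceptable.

δ = min(2, ε/109)

Let ε > 0. We want δ > 0 such that 0 < |z + 2| < δ implies |(3z^3 - 4z^2 + z - 9) + 51| < ε.
(3z^3 - 4z^2 + z - 9) + 51 = 3z^3 - 4z^2 + z + 42 = (z + 2)(3z^2 - 10z + 21).
So |(3z^3 - 4z^2 + z - 9) + 51| = |z + 2|·|3z^2 - 10z + 21|.
Require δ ≤ 2. Then |z + 2| < 2 gives |z| < 4, and by the triangle inequality |3z^2 - 10z + 21| ≤ 3·4^2 + 10·4 + 21 = 109.
Hence |(3z^3 - 4z^2 + z - 9) + 51| ≤ 109|z + 2| < ε provided |z + 2| < ε/109.
Take δ = min(2, ε/109). Then 0 < |z + 2| < δ gives both |z + 2| < 2 and |z + 2| < ε/109, so |(3z^3 - 4z^2 + z - 9) + 51| < ε.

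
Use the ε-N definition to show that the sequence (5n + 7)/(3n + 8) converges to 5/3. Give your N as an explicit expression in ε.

N = (19/9)/ε

Fix ε > 0. For n ≥ 1, |(5n + 7)/(3n + 8) − (5/3)| = |-19|/(3(3n + 8)) = 19/(3(3n + 8)).
Since 3n + 8 ≥ 3n for n ≥ 1, this is ≤ 19/(3·3n) = (19/9)/n.
So |(5n + 7)/(3n + 8) − (5/3)| < ε whenever n > (19/9)/ε.
Take N = (19/9)/ε. If n > N then |(5n + 7)/(3n + 8) − (5/3)| ≤ (19/9)/n < ε.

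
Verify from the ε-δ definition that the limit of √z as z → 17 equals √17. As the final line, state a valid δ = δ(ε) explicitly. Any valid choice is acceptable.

Let ε > 0. We want δ > 0 such that 0 < |z − 17| < δ implies |√z − √17| < ε.
Multiplying by the conjugate, |√z − √17| = |z − 17|/(√z + √17).
Restrict δ ≤ 17 so that |z − 17| < 17 forces z > 0, and then √z + √17 > √17.
Hence |√z − √17| < |z − 17|/√17, which is < ε once |z − 17| < √17·ε.
Take δ = min(17, √17·ε). If 0 < |z − 17| < δ then z > 0 and |√z − √17| < |z − 17|/√17 < ε.

δ = min(17, √17·ε)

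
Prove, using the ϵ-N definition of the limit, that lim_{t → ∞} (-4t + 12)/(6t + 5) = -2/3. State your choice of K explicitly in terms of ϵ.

K = (23/9)/ϵ

Let ϵ > 0 be given. We seek K > 0 such that t > K implies |(-4t + 12)/(6t + 5) + 2/3| < ϵ.
(-4t + 12)/(6t + 5) + 2/3 = (6(-4t + 12) − (-4)(6t + 5)) / (6(6t + 5)) = 92/(6(6t + 5)).
For t > 0 we have 6t + 5 > 6t, so |(-4t + 12)/(6t + 5) + 2/3| = 92/(6(6t + 5)) < 92/(6·6t) = (23/9)/t.
Thus |(-4t + 12)/(6t + 5) + 2/3| < ϵ whenever t > (23/9)/ϵ.
Take K = (23/9)/ϵ. If t > K then |(-4t + 12)/(6t + 5) + 2/3| < (23/9)/t < ϵ.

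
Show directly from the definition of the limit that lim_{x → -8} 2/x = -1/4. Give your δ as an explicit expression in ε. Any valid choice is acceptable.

Fix ε > 0. We seek δ > 0 such that 0 < |x + 8| < δ implies |2/x + 1/4| < ε.
|2/x + 1/4| = 2·|-8 − x|/(8·|x|) = 2|x + 8|/(8|x|).
Require δ ≤ 4 so that |x| > 8 − 4 = 4, hence 8|x| > 32.
Then |2/x + 1/4| < 2|x + 8|/32, which is < ε when |x + 8| < 16ε.
Take δ = min(4, 16ε). Then 0 < |x + 8| < δ gives both |x + 8| < 4 and |x + 8| < 16ε, so |2/x + 1/4| < ε.

δ = min(4, 16ε)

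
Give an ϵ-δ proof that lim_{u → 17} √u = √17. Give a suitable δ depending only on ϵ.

Let ϵ > 0 be given. We want δ > 0 such that 0 < |u − 17| < δ implies |√u − √17| < ϵ.
Rationalise: √u − √17 = (u − 17)/(√u + √17), so |√u − √17| = |u − 17|/(√u + √17).
Restrict δ ≤ 17 so that |u − 17| < 17 forces u > 0, and then √u + √17 > √17.
Hence |√u − √17| < |u − 17|/√17, which is < ϵ once |u − 17| < √17·ϵ.
Take δ = min(17, √17·ϵ). If 0 < |u − 17| < δ then u > 0 and |√u − √17| < |u − 17|/√17 < ϵ.

δ = min(17, √17·ϵ)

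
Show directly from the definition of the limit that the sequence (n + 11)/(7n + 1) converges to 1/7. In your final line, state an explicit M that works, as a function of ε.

M = (76/49)/ε

Let ε > 0. For n ≥ 1, |(n + 11)/(7n + 1) − (1/7)| = |76|/(7(7n + 1)) = 76/(7(7n + 1)).
Since 7n + 1 ≥ 7n for n ≥ 1, this is ≤ 76/(7·7n) = (76/49)/n.
So |(n + 11)/(7n + 1) − (1/7)| < ε whenever n > (76/49)/ε.
Take M = (76/49)/ε. If n > M then |(n + 11)/(7n + 1) − (1/7)| ≤ (76/49)/n < ε.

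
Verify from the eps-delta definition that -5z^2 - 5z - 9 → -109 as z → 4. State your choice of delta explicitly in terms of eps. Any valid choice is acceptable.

delta = min(1, eps/50)

Suppose eps > 0. We want delta > 0 such that 0 < |z − 4| < delta implies |(-5z^2 - 5z - 9) + 109| < eps.
(-5z^2 - 5z - 9) + 109 = -5z^2 - 5z + 100 = (z − 4)(-5z - 25).
So |(-5z^2 - 5z - 9) + 109| = |z − 4|·|-5z - 25|.
Assume first that |z − 4| < 1, so |z| < 5. Then |-5z - 25| ≤ 5·5 + 25 = 50.
Hence |(-5z^2 - 5z - 9) + 109| ≤ 50|z − 4| < eps provided |z − 4| < eps/50.
Choosing delta = min(1, eps/50) ensures both conditions, hence |(-5z^2 - 5z - 9) + 109| < eps.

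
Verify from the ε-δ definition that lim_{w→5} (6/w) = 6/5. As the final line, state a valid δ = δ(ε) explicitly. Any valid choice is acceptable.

δ = min(5/2, (25/12)ε)

Fix ε > 0. We seek δ > 0 such that 0 < |w − 5| < δ implies |6/w − (6/5)| < ε.
|6/w − (6/5)| = 6·|5 − w|/(5·|w|) = 6|w − 5|/(5|w|).
Restrict δ ≤ 5/2. Then |w − 5| < 5/2 gives |w| > 5/2, so 5|w| > 25/2.
Then |6/w − (6/5)| < 6|w − 5|/(25/2), which is < ε when |w − 5| < (25/12)ε.
Take δ = min(5/2, (25/12)ε). Then 0 < |w − 5| < δ gives both |w − 5| < 5/2 and |w − 5| < (25/12)ε, so |6/w − (6/5)| < ε.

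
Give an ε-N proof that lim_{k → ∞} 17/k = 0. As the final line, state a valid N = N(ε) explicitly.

Let ε > 0 be given. For k ≥ 1, |17/k − 0| = 17/(k) ≤ 17/k.
We need 17/k < ε, i.e. k > 17/ε.
Take N = 17/ε. If k > N then |17/k| ≤ 17/k < ε.

N = 17/ε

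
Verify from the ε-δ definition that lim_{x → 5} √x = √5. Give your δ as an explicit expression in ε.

Suppose ε > 0. We want δ > 0 such that 0 < |x − 5| < δ implies |√x − √5| < ε.
Multiplying by the conjugate, |√x − √5| = |x − 5|/(√x + √5).
Restrict δ ≤ 5 so that |x − 5| < 5 forces x > 0, and then √x + √5 > √5.
Hence |√x − √5| < |x − 5|/√5, which is < ε once |x − 5| < √5·ε.
Take δ = min(5, √5·ε). If 0 < |x − 5| < δ then x > 0 and |√x − √5| < |x − 5|/√5 < ε.

δ = min(5, √5·ε)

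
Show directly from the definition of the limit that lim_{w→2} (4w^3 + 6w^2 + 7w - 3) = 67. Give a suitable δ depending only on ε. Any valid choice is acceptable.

Fix ε > 0. We want δ > 0 such that 0 < |w − 2| < δ implies |(4w^3 + 6w^2 + 7w - 3) − 67| < ε.
(4w^3 + 6w^2 + 7w - 3) − 67 = 4w^3 + 6w^2 + 7w - 70 = (w − 2)(4w^2 + 14w + 35).
So |(4w^3 + 6w^2 + 7w - 3) − 67| = |w − 2|·|4w^2 + 14w + 35|.
Assume first that |w − 2| < 1, so |w| < 3. Then |4w^2 + 14w + 35| ≤ 4·3^2 + 14·3 + 35 = 113.
Hence |(4w^3 + 6w^2 + 7w - 3) − 67| ≤ 113|w − 2| < ε provided |w − 2| < ε/113.
Take δ = min(1, ε/113). Then 0 < |w − 2| < δ gives both |w − 2| < 1 and |w − 2| < ε/113, so |(4w^3 + 6w^2 + 7w - 3) − 67| < ε.

δ = min(1, ε/113)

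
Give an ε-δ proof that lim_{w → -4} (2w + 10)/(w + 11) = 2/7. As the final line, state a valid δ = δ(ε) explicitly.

Suppose ε > 0. We want δ > 0 with 0 < |w + 4| < δ ⇒ |(2w + 10)/(w + 11) − (2/7)| < ε.
Combining over a common denominator, (2w + 10)/(w + 11) − (2/7) = [(2w + 10)·7 − 2·(w + 11)] / [7·(w + 11)] = 12(w + 4) / (7(w + 11)).
So |(2w + 10)/(w + 11) − (2/7)| = 12|w + 4| / (7·|w + 11|).
Restrict δ ≤ 7/2. Then |w + 4| < 7/2 gives |w + 11| = |(w + 4) + 7| ≥ 7 − 7/2 = 7/2.
Hence |(2w + 10)/(w + 11) − (2/7)| < 12|w + 4|/(7·(7/2)) = (24/49)|w + 4|, which is < ε once |w + 4| < (49/24)ε.
Take δ = min(7/2, (49/24)ε). Then 0 < |w + 4| < δ forces both bounds, so |(2w + 10)/(w + 11) − (2/7)| < ε.

δ = min(7/2, (49/24)ε)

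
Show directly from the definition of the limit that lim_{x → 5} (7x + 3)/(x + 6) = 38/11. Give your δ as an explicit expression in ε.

δ = min(11/2, (121/78)ε)

Suppose ε > 0. We want δ > 0 with 0 < |x − 5| < δ ⇒ |(7x + 3)/(x + 6) − (38/11)| < ε.
Combining over a common denominator, (7x + 3)/(x + 6) − (38/11) = [(7x + 3)·11 − 38·(x + 6)] / [11·(x + 6)] = 39(x − 5) / (11(x + 6)).
So |(7x + 3)/(x + 6) − (38/11)| = 39|x − 5| / (11·|x + 6|).
Restrict δ ≤ 11/2. Then |x − 5| < 11/2 gives |x + 6| = |(x − 5) + 11| ≥ 11 − 11/2 = 11/2.
Hence |(7x + 3)/(x + 6) − (38/11)| < 39|x − 5|/(11·(11/2)) = (78/121)|x − 5|, which is < ε once |x − 5| < (121/78)ε.
Take δ = min(11/2, (121/78)ε). Then 0 < |x − 5| < δ forces both bounds, so |(7x + 3)/(x + 6) − (38/11)| < ε.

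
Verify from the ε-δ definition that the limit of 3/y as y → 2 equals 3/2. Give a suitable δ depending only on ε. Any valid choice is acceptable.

δ = min(1, (2/3)ε)

Fix ε > 0. We seek δ > 0 such that 0 < |y − 2| < δ implies |3/y − (3/2)| < ε.
|3/y − (3/2)| = 3·|2 − y|/(2·|y|) = 3|y − 2|/(2|y|).
Restrict δ ≤ 1. Then |y − 2| < 1 gives |y| > 1, so 2|y| > 2.
Then |3/y − (3/2)| < 3|y − 2|/2, which is < ε when |y − 2| < (2/3)ε.
Take δ = min(1, (2/3)ε). Then 0 < |y − 2| < δ gives both |y − 2| < 1 and |y − 2| < (2/3)ε, so |3/y − (3/2)| < ε.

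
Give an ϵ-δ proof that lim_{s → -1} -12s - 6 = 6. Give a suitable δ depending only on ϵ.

Fix ϵ > 0. We need δ > 0 so that 0 < |s + 1| < δ implies |(-12s - 6) − 6| < ϵ.
Since (-12s - 6) − 6 = -12(s + 1), we have |(-12s - 6) − 6| = 12|s + 1|.
Thus it suffices that |s + 1| < ϵ/12.
Take δ = ϵ/12. If 0 < |s + 1| < δ then |(-12s - 6) − 6| = 12|s + 1| < 12·(ϵ/12) = ϵ.

δ = ϵ/12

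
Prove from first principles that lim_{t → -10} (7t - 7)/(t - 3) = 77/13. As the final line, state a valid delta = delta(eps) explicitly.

delta = min(13/2, (169/28)eps)

Fix eps > 0. We want delta > 0 with 0 < |t + 10| < delta ⇒ |(7t - 7)/(t - 3) − (77/13)| < eps.
Combining over a common denominator, (7t - 7)/(t - 3) − (77/13) = [(7t - 7)·(-13) − (-77)·(t - 3)] / [(-13)·(t - 3)] = -14(t + 10) / ((-13)(t - 3)).
So |(7t - 7)/(t - 3) − (77/13)| = 14|t + 10| / (13·|t − 3|).
Restrict delta ≤ 13/2. Then |t + 10| < 13/2 gives |t − 3| = |(t + 10) + (-13)| ≥ 13 − 13/2 = 13/2.
Hence |(7t - 7)/(t - 3) − (77/13)| < 14|t + 10|/(13·(13/2)) = (28/169)|t + 10|, which is < eps once |t + 10| < (169/28)eps.
Take delta = min(13/2, (169/28)eps). Then 0 < |t + 10| < delta forces both bounds, so |(7t - 7)/(t - 3) − (77/13)| < eps.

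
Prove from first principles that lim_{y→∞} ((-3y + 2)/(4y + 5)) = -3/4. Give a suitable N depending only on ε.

N = (23/16)/ε

Let ε > 0 be given. We seek N > 0 such that y > N implies |(-3y + 2)/(4y + 5) + 3/4| < ε.
(-3y + 2)/(4y + 5) + 3/4 = (4(-3y + 2) − (-3)(4y + 5)) / (4(4y + 5)) = 23/(4(4y + 5)).
For y > 0 we have 4y + 5 > 4y, so |(-3y + 2)/(4y + 5) + 3/4| = 23/(4(4y + 5)) < 23/(4·4y) = (23/16)/y.
Thus |(-3y + 2)/(4y + 5) + 3/4| < ε whenever y > (23/16)/ε.
Take N = (23/16)/ε. If y > N then |(-3y + 2)/(4y + 5) + 3/4| < (23/16)/y < ε.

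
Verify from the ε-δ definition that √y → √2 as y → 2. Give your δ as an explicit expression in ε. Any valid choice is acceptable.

Let ε > 0. We want δ > 0 such that 0 < |y − 2| < δ implies |√y − √2| < ε.
Rationalise: √y − √2 = (y − 2)/(√y + √2), so |√y − √2| = |y − 2|/(√y + √2).
Restrict δ ≤ 2 so that |y − 2| < 2 forces y > 0, and then √y + √2 > √2.
Hence |√y − √2| < |y − 2|/√2, which is < ε once |y − 2| < √2·ε.
Take δ = min(2, √2·ε). If 0 < |y − 2| < δ then y > 0 and |√y − √2| < |y − 2|/√2 < ε.

δ = min(2, √2·ε)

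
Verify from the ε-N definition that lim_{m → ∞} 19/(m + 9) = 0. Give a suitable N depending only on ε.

N = 19/ε

Fix ε > 0. For m ≥ 1, |19/(m + 9) − 0| = 19/(m + 9) ≤ 19/m.
We need 19/m < ε, i.e. m > 19/ε.
Take N = 19/ε. If m > N then |19/(m + 9)| ≤ 19/m < ε.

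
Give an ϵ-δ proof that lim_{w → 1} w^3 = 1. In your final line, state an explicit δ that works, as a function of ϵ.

δ = min(2, ϵ/13)

Suppose ϵ > 0. We seek δ > 0 with 0 < |w − 1| < δ ⇒ |w^3 − 1| < ϵ.
Factor: w^3 − 1 = (w − 1)(w^2 + w + 1), so |w^3 − 1| = |w − 1|·|w^2 + w + 1|.
Restrict δ ≤ 2. Then |w − 1| < 2 gives |w| < 3, so by the triangle inequality |w^2 + w + 1| ≤ 3^2 + 3 + 1 = 13.
Hence |w^3 − 1| ≤ 13|w − 1|, which is < ϵ once |w − 1| < ϵ/13.
Take δ = min(2, ϵ/13). If 0 < |w − 1| < δ then both bounds hold and |w^3 − 1| ≤ 13|w − 1| < 13·(ϵ/13) = ϵ.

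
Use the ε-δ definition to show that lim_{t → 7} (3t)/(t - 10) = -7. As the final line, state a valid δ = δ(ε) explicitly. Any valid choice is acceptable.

δ = min(3/2, (3/20)ε)

Let ε > 0. We want δ > 0 with 0 < |t − 7| < δ ⇒ |(3t)/(t - 10) + 7| < ε.
Combining over a common denominator, (3t)/(t - 10) + 7 = [(3t)·(-3) − 21·(t - 10)] / [(-3)·(t - 10)] = -30(t − 7) / ((-3)(t - 10)).
So |(3t)/(t - 10) + 7| = 30|t − 7| / (3·|t − 10|).
Restrict δ ≤ 3/2. Then |t − 7| < 3/2 gives |t − 10| = |(t − 7) + (-3)| ≥ 3 − 3/2 = 3/2.
Hence |(3t)/(t - 10) + 7| < 30|t − 7|/(3·(3/2)) = (20/3)|t − 7|, which is < ε once |t − 7| < (3/20)ε.
Take δ = min(3/2, (3/20)ε). Then 0 < |t − 7| < δ forces both bounds, so |(3t)/(t - 10) + 7| < ε.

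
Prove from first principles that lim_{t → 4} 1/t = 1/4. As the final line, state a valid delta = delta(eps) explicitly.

Suppose eps > 0. We seek delta > 0 such that 0 < |t − 4| < delta implies |1/t − (1/4)| < eps.
|1/t − (1/4)| = |4 − t|/(4·|t|) = |t − 4|/(4|t|).
Require delta ≤ 2 so that |t| > 4 − 2 = 2, hence 4|t| > 8.
Then |1/t − (1/4)| < |t − 4|/8, which is < eps when |t − 4| < 8eps.
Take delta = min(2, 8eps). Then 0 < |t − 4| < delta gives both |t − 4| < 2 and |t − 4| < 8eps, so |1/t − (1/4)| < eps.

delta = min(2, 8eps)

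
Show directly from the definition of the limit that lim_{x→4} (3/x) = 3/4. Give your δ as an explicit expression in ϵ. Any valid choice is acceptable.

Let ϵ > 0. We seek δ > 0 such that 0 < |x − 4| < δ implies |3/x − (3/4)| < ϵ.
|3/x − (3/4)| = 3·|4 − x|/(4·|x|) = 3|x − 4|/(4|x|).
Require δ ≤ 2 so that |x| > 4 − 2 = 2, hence 4|x| > 8.
Then |3/x − (3/4)| < 3|x − 4|/8, which is < ϵ when |x − 4| < (8/3)ϵ.
Take δ = min(2, (8/3)ϵ). Then 0 < |x − 4| < δ gives both |x − 4| < 2 and |x − 4| < (8/3)ϵ, so |3/x − (3/4)| < ϵ.

δ = min(2, (8/3)ϵ)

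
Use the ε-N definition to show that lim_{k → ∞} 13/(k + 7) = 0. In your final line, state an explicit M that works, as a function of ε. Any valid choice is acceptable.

Fix ε > 0. For k ≥ 1, |13/(k + 7) − 0| = 13/(k + 7) ≤ 13/k.
We need 13/k < ε, i.e. k > 13/ε.
Take M = 13/ε. If k > M then |13/(k + 7)| ≤ 13/k < ε.

M = 13/ε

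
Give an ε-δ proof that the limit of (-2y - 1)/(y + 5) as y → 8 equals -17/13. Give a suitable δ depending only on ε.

δ = min(13/2, (169/18)ε)

Let ε > 0 be given. We want δ > 0 with 0 < |y − 8| < δ ⇒ |(-2y - 1)/(y + 5) + 17/13| < ε.
Combining over a common denominator, (-2y - 1)/(y + 5) + 17/13 = [(-2y - 1)·13 − (-17)·(y + 5)] / [13·(y + 5)] = -9(y − 8) / (13(y + 5)).
So |(-2y - 1)/(y + 5) + 17/13| = 9|y − 8| / (13·|y + 5|).
Restrict δ ≤ 13/2. Then |y − 8| < 13/2 gives |y + 5| = |(y − 8) + 13| ≥ 13 − 13/2 = 13/2.
Hence |(-2y - 1)/(y + 5) + 17/13| < 9|y − 8|/(13·(13/2)) = (18/169)|y − 8|, which is < ε once |y − 8| < (169/18)ε.
Take δ = min(13/2, (169/18)ε). Then 0 < |y − 8| < δ forces both bounds, so |(-2y - 1)/(y + 5) + 17/13| < ε.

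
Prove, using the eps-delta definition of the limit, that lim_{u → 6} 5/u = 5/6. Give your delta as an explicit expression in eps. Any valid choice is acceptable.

Suppose eps > 0. We seek delta > 0 such that 0 < |u − 6| < delta implies |5/u − (5/6)| < eps.
|5/u − (5/6)| = 5·|6 − u|/(6·|u|) = 5|u − 6|/(6|u|).
Restrict delta ≤ 3. Then |u − 6| < 3 gives |u| > 3, so 6|u| > 18.
Then |5/u − (5/6)| < 5|u − 6|/18, which is < eps when |u − 6| < (18/5)eps.
Take delta = min(3, (18/5)eps). Then 0 < |u − 6| < delta gives both |u − 6| < 3 and |u − 6| < (18/5)eps, so |5/u − (5/6)| < eps.

delta = min(3, (18/5)eps)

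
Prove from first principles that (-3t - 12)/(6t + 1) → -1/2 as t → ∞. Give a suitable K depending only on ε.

Suppose ε > 0. We seek K > 0 such that t > K implies |(-3t - 12)/(6t + 1) + 1/2| < ε.
(-3t - 12)/(6t + 1) + 1/2 = (6(-3t - 12) − (-3)(6t + 1)) / (6(6t + 1)) = -69/(6(6t + 1)).
For t > 0 we have 6t + 1 > 6t, so |(-3t - 12)/(6t + 1) + 1/2| = 69/(6(6t + 1)) < 69/(6·6t) = (23/12)/t.
Thus |(-3t - 12)/(6t + 1) + 1/2| < ε whenever t > (23/12)/ε.
Take K = (23/12)/ε. If t > K then |(-3t - 12)/(6t + 1) + 1/2| < (23/12)/t < ε.

K = (23/12)/ε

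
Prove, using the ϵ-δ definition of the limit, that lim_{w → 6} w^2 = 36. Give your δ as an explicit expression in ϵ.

δ = min(2, ϵ/14)

Let ϵ > 0. We seek δ > 0 with 0 < |w − 6| < δ ⇒ |w^2 − 36| < ϵ.
Factor: w^2 − 36 = (w − 6)(w + 6), so |w^2 − 36| = |w − 6|·|w + 6|.
Restrict δ ≤ 2. Then |w − 6| < 2 gives |w| < 8, so by the triangle inequality |w + 6| ≤ 8 + 6 = 14.
Hence |w^2 − 36| ≤ 14|w − 6|, which is < ϵ once |w − 6| < ϵ/14.
Take δ = min(2, ϵ/14). If 0 < |w − 6| < δ then both bounds hold and |w^2 − 36| ≤ 14|w − 6| < 14·(ϵ/14) = ϵ.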